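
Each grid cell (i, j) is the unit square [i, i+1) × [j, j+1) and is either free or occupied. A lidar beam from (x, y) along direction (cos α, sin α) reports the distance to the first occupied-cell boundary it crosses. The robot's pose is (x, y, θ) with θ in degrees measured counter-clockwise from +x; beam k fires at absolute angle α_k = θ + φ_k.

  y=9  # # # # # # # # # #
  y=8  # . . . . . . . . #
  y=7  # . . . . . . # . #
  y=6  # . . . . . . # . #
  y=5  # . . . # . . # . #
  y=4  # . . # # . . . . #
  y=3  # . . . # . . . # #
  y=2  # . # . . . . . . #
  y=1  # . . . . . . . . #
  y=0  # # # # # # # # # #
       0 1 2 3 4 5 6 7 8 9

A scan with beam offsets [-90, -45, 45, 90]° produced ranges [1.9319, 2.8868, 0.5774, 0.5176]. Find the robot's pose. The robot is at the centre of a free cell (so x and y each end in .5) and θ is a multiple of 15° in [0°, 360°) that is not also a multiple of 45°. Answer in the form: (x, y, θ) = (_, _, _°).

(x, y, θ) = (5.5, 1.5, 195°)

Candidates: 55 free-cell centres × 16 headings = 880 poses. Raycast each; keep the one whose scan matches to 4 dp.
  (8.5, 4.5, 345°): beam 1 = 0.5176 ≠ 1.9319 ✗
  (2.5, 3.5, 255°): beam 1 = 1.5529 ≠ 1.9319 ✗
  (5.5, 6.5, 345°): beam 2 = 6.3509 ≠ 2.8868 ✗
  …
  (5.5, 1.5, 195°): r_1=1.9319, r_2=2.8868, r_3=0.5774, r_4=0.5176 — all match ✓
Only this pose fits every beam.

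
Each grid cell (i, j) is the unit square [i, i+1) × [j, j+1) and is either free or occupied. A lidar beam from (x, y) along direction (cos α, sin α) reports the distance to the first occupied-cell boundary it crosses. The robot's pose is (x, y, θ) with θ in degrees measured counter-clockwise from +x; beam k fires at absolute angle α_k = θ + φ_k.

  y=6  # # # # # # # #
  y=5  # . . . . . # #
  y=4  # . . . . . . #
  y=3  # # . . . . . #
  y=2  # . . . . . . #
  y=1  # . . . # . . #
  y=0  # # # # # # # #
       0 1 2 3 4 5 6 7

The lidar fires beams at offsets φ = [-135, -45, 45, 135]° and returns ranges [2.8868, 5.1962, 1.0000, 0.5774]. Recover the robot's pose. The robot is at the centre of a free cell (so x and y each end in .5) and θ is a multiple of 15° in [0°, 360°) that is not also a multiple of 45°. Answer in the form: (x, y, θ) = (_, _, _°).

Enumerate (i+0.5, j+0.5, θ) over the 27 free cells and 16 admissible headings. For each, cast all 4 beams and compare to the given ranges.
  (2.5, 1.5, 60°): beam 1 = 0.5176 ≠ 2.8868 ✗
  (3.5, 1.5, 240°): beam 1 = 4.6587 ≠ 2.8868 ✗
  (5.5, 1.5, 210°): beam 1 = 3.6235 ≠ 2.8868 ✗
  …
  (3.5, 5.5, 345°): r_1=2.8868, r_2=5.1962, r_3=1.0000, r_4=0.5774 — all match ✓
Unique over the lattice → pose = (3.5, 5.5, 345°).

(x, y, θ) = (3.5, 5.5, 345°)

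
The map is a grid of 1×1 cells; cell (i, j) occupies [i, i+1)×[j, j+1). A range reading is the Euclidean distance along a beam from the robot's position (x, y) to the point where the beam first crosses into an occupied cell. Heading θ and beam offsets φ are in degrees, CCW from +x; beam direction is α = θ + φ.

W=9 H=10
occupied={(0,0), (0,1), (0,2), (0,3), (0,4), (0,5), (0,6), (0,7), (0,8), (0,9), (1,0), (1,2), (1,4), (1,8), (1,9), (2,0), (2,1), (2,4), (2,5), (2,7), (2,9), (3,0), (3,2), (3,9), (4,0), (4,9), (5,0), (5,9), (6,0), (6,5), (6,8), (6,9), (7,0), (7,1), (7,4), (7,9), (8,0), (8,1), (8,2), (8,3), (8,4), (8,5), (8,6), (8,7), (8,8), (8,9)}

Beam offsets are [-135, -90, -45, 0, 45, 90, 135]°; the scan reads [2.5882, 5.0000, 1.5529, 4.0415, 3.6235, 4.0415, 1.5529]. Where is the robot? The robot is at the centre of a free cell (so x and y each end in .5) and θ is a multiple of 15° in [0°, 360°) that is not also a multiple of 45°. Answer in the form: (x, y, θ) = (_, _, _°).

(x, y, θ) = (4.5, 5.5, 30°)

The pose lattice has 44·16 = 704 candidates. Test each by forward raycasting.
  (3.5, 3.5, 30°): beam 1 = 0.5176 ≠ 2.5882 ✗
  (6.5, 4.5, 30°): beam 1 = 3.6235 ≠ 2.5882 ✗
  (5.5, 6.5, 15°): beam 1 = 4.0415 ≠ 2.5882 ✗
  …
  (4.5, 5.5, 30°): r_1=2.5882, r_2=5.0000, r_3=1.5529, r_4=4.0415, r_5=3.6235, r_6=4.0415, r_7=1.5529 — all match ✓
Unique over the lattice → pose = (4.5, 5.5, 30°).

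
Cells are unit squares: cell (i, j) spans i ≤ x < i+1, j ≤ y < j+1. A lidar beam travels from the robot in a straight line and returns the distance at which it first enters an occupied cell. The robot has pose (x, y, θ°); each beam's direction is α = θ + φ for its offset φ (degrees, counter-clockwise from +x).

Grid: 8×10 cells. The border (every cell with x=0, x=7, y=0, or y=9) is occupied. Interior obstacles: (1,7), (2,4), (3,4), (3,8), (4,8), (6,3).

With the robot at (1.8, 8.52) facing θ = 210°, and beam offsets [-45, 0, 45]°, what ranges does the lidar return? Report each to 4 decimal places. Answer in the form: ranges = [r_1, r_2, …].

beam 1: φ=-45°, α=165°
  d=(-0.9659,0.2588)  start (1,8)  tX=0.8282 tY=1.8546  stride 1/|dx|=1.0353 1/|dy|=3.8637
    cross x-line → (0,8), t=0.8282 (wall)
  → r_1 = 0.8282
beam 2: φ=0°, α=210°
  d=(-0.8660,-0.5000)  start (1,8)  tX=0.9238 tY=1.0400  stride 1/|dx|=1.1547 1/|dy|=2.0000
    cross x-line → (0,8), t=0.9238 (wall)
  → r_2 = 0.9238
beam 3: φ=45°, α=255°
  d=(-0.2588,-0.9659)  start (1,8)  tX=3.0910 tY=0.5383  stride 1/|dx|=3.8637 1/|dy|=1.0353
    cross y-line → (1,7), t=0.5383 (wall)
  → r_3 = 0.5383

ranges = [0.8282, 0.9238, 0.5383]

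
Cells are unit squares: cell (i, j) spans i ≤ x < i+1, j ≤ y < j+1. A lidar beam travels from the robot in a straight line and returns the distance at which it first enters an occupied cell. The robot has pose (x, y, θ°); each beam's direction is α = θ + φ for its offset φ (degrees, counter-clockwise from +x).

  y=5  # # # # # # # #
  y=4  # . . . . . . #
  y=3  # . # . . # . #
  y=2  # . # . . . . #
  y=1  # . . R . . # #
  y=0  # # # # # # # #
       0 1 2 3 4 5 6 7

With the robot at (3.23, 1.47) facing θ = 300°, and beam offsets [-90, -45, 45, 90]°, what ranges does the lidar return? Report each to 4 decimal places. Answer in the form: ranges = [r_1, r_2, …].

beam 1: φ=-90°, α=210°
  d=(-0.8660,-0.5000)  start (3,1)  tX=0.2656 tY=0.9400  stride 1/|dx|=1.1547 1/|dy|=2.0000
    cross x-line → (2,1), t=0.2656
    cross y-line → (2,0), t=0.9400 (wall)
  → r_1 = 0.9400
beam 2: φ=-45°, α=255°
  d=(-0.2588,-0.9659)  start (3,1)  tX=0.8887 tY=0.4866  stride 1/|dx|=3.8637 1/|dy|=1.0353
    cross y-line → (3,0), t=0.4866 (wall)
  → r_2 = 0.4866
beam 3: φ=45°, α=345°
  d=(0.9659,-0.2588)  start (3,1)  tX=0.7972 tY=1.8159  stride 1/|dx|=1.0353 1/|dy|=3.8637
    cross x-line → (4,1), t=0.7972
    cross y-line → (4,0), t=1.8159 (wall)
  → r_3 = 1.8159
beam 4: φ=90°, α=30°
  d=(0.8660,0.5000)  start (3,1)  tX=0.8891 tY=1.0600  stride 1/|dx|=1.1547 1/|dy|=2.0000
    cross x-line → (4,1), t=0.8891
    cross y-line → (4,2), t=1.0600
    cross x-line → (5,2), t=2.0438
    cross y-line → (5,3), t=3.0600 (wall)
  → r_4 = 3.0600

ranges = [0.9400, 0.4866, 1.8159, 3.0600]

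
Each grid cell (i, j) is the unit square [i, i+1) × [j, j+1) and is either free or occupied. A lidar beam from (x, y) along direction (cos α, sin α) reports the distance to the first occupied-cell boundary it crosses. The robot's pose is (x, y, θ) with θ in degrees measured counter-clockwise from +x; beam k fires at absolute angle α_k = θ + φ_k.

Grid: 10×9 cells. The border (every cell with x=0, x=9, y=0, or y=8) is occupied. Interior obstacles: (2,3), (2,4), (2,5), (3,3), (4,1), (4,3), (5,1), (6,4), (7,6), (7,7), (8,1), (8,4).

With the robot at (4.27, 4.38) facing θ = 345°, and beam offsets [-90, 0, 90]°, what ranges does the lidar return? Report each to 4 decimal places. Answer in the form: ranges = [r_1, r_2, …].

beam 1: φ=-90°, α=255°
  direction (-0.2588, -0.9659); cell (4,4); t to first gridline: x 1.0432, y 0.3934 (then +3.8637 / +1.0353)
    (4,3) via y @ 0.3934  # hit
  → r_1 = 0.3934
beam 2: φ=0°, α=345°
  direction (0.9659, -0.2588); cell (4,4); t to first gridline: x 0.7558, y 1.4682 (then +1.0353 / +3.8637)
    (5,4) via x @ 0.7558
    (5,3) via y @ 1.4682
    (6,3) via x @ 1.7910
    (7,3) via x @ 2.8263
    (8,3) via x @ 3.8616
    (9,3) via x @ 4.8969  # hit
  → r_2 = 4.8969
beam 3: φ=90°, α=75°
  direction (0.2588, 0.9659); cell (4,4); t to first gridline: x 2.8205, y 0.6419 (then +3.8637 / +1.0353)
    (4,5) via y @ 0.6419
    (4,6) via y @ 1.6771
    (4,7) via y @ 2.7124
    (5,7) via x @ 2.8205
    (5,8) via y @ 3.7477  # hit
  → r_3 = 3.7477

ranges = [0.3934, 4.8969, 3.7477]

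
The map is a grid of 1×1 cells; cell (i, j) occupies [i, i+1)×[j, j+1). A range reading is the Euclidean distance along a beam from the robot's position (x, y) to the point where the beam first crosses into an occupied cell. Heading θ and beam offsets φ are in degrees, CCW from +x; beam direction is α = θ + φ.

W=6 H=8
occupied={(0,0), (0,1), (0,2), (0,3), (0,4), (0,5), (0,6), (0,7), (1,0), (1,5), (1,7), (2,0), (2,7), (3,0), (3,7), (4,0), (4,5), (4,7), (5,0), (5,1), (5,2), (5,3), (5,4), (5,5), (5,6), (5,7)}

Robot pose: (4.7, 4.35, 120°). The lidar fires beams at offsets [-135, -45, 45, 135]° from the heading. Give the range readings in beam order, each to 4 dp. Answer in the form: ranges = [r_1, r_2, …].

ranges = [0.3106, 0.6729, 2.7952, 3.4682]

beam 1: φ=-135°, α=345°
  d=(0.9659,-0.2588)  start (4,4)  tX=0.3106 tY=1.3523  stride 1/|dx|=1.0353 1/|dy|=3.8637
    cross x-line → (5,4), t=0.3106 (wall)
  → r_1 = 0.3106
beam 2: φ=-45°, α=75°
  d=(0.2588,0.9659)  start (4,4)  tX=1.1591 tY=0.6729  stride 1/|dx|=3.8637 1/|dy|=1.0353
    cross y-line → (4,5), t=0.6729 (wall)
  → r_2 = 0.6729
beam 3: φ=45°, α=165°
  d=(-0.9659,0.2588)  start (4,4)  tX=0.7247 tY=2.5114  stride 1/|dx|=1.0353 1/|dy|=3.8637
    cross x-line → (3,4), t=0.7247
    cross x-line → (2,4), t=1.7600
    cross y-line → (2,5), t=2.5114
    cross x-line → (1,5), t=2.7952 (wall)
  → r_3 = 2.7952
beam 4: φ=135°, α=255°
  d=(-0.2588,-0.9659)  start (4,4)  tX=2.7046 tY=0.3623  stride 1/|dx|=3.8637 1/|dy|=1.0353
    cross y-line → (4,3), t=0.3623
    cross y-line → (4,2), t=1.3976
    cross y-line → (4,1), t=2.4329
    cross x-line → (3,1), t=2.7046
    cross y-line → (3,0), t=3.4682 (wall)
  → r_4 = 3.4682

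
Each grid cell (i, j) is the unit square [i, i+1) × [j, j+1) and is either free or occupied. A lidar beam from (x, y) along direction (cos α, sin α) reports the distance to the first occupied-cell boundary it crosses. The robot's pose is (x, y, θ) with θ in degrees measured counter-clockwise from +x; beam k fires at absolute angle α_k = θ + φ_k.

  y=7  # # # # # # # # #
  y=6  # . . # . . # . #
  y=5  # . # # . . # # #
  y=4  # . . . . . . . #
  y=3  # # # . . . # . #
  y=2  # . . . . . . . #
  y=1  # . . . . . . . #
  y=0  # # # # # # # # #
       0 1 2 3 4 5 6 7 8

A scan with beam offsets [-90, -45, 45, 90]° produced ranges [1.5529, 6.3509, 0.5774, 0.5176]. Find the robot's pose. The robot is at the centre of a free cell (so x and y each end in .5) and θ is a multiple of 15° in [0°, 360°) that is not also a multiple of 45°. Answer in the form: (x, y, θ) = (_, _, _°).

(x, y, θ) = (5.5, 6.5, 285°)

The pose lattice has 33·16 = 528 candidates. Test each by forward raycasting.
  (4.5, 1.5, 255°): beam 1 = 3.6235 ≠ 1.5529 ✗
  (1.5, 4.5, 165°): beam 1 = 2.5882 ≠ 1.5529 ✗
  (4.5, 6.5, 345°): beam 1 = 5.6940 ≠ 1.5529 ✗
  (1.5, 6.5, 210°): beam 1 = 0.5774 ≠ 1.5529 ✗
  …
  (5.5, 6.5, 285°): r_1=1.5529, r_2=6.3509, r_3=0.5774, r_4=0.5176 — all match ✓
No second candidate reproduces the full scan.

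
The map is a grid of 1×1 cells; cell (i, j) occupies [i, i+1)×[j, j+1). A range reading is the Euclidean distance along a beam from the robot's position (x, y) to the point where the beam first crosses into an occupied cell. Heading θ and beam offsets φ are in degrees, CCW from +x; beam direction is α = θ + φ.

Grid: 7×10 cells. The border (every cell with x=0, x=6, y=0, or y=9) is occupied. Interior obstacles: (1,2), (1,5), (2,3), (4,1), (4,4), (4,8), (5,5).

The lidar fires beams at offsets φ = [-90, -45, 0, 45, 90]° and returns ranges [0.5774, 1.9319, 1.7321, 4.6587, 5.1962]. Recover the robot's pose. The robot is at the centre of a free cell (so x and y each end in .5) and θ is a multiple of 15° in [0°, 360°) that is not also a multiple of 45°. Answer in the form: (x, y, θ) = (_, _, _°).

Enumerate (i+0.5, j+0.5, θ) over the 33 free cells and 16 admissible headings. For each, cast all 5 beams and compare to the given ranges.
  (5.5, 4.5, 150°): beam 2 = 0.5176 ≠ 1.9319 ✗
  (3.5, 1.5, 345°): beam 1 = 0.5176 ≠ 0.5774 ✗
  (5.5, 2.5, 300°): beam 1 = 1.0000 ≠ 0.5774 ✗
  …
  (5.5, 6.5, 120°): r_1=0.5774, r_2=1.9319, r_3=1.7321, r_4=4.6587, r_5=5.1962 — all match ✓
Only this pose fits every beam.

(x, y, θ) = (5.5, 6.5, 120°)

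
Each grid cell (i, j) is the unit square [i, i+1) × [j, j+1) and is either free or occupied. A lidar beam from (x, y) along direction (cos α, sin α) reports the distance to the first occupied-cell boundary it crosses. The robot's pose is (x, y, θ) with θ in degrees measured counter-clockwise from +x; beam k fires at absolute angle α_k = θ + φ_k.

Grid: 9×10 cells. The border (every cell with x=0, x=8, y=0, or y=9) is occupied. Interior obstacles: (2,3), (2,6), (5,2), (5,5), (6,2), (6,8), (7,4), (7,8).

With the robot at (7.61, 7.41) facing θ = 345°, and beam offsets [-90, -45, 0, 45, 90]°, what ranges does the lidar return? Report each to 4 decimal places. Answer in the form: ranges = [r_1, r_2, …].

ranges = [4.5656, 0.7800, 0.4038, 0.4503, 0.6108]

beam 1: φ=-90°, α=255°
  d=(-0.2588,-0.9659)  start (7,7)  tX=2.3569 tY=0.4245  stride 1/|dx|=3.8637 1/|dy|=1.0353
    cross y-line → (7,6), t=0.4245
    cross y-line → (7,5), t=1.4597
    cross x-line → (6,5), t=2.3569
    cross y-line → (6,4), t=2.4950
    cross y-line → (6,3), t=3.5303
    cross y-line → (6,2), t=4.5656 (wall)
  → r_1 = 4.5656
beam 2: φ=-45°, α=300°
  d=(0.5000,-0.8660)  start (7,7)  tX=0.7800 tY=0.4734  stride 1/|dx|=2.0000 1/|dy|=1.1547
    cross y-line → (7,6), t=0.4734
    cross x-line → (8,6), t=0.7800 (wall)
  → r_2 = 0.7800
beam 3: φ=0°, α=345°
  d=(0.9659,-0.2588)  start (7,7)  tX=0.4038 tY=1.5841  stride 1/|dx|=1.0353 1/|dy|=3.8637
    cross x-line → (8,7), t=0.4038 (wall)
  → r_3 = 0.4038
beam 4: φ=45°, α=30°
  d=(0.8660,0.5000)  start (7,7)  tX=0.4503 tY=1.1800  stride 1/|dx|=1.1547 1/|dy|=2.0000
    cross x-line → (8,7), t=0.4503 (wall)
  → r_4 = 0.4503
beam 5: φ=90°, α=75°
  d=(0.2588,0.9659)  start (7,7)  tX=1.5068 tY=0.6108  stride 1/|dx|=3.8637 1/|dy|=1.0353
    cross y-line → (7,8), t=0.6108 (wall)
  → r_5 = 0.6108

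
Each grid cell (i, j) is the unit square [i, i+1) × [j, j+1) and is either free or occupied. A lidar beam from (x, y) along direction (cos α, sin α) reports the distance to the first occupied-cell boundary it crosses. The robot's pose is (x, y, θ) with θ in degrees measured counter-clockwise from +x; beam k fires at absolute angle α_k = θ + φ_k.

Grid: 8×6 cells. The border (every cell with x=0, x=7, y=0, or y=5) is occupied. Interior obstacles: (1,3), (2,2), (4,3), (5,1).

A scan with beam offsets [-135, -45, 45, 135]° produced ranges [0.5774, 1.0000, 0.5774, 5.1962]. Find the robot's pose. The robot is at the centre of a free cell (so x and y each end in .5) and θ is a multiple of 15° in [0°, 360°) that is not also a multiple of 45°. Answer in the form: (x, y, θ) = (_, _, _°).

The pose lattice has 20·16 = 320 candidates. Test each by forward raycasting.
  (4.5, 1.5, 150°): beam 1 = 0.5176 ≠ 0.5774 ✗
  (4.5, 2.5, 195°): beam 2 = 2.8868 ≠ 1.0000 ✗
  (5.5, 3.5, 255°): beam 1 = 1.7321 ≠ 0.5774 ✗
  (5.5, 3.5, 210°): beam 1 = 1.5529 ≠ 0.5774 ✗
  …
  (2.5, 1.5, 255°): r_1=0.5774, r_2=1.0000, r_3=0.5774, r_4=5.1962 — all match ✓
Only this pose fits every beam.

(x, y, θ) = (2.5, 1.5, 255°)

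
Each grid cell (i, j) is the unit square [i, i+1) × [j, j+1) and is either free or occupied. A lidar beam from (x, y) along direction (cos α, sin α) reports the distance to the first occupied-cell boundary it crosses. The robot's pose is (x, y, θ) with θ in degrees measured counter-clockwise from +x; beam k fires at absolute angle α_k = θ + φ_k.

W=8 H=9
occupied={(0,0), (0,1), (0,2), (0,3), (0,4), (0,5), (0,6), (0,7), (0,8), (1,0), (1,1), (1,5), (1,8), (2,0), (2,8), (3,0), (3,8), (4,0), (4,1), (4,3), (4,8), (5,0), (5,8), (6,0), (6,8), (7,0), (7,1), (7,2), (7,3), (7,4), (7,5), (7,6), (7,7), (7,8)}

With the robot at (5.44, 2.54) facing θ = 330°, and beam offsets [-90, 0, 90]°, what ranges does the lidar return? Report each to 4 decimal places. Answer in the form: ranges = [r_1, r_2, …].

ranges = [0.8800, 1.8013, 3.1200]

beam 1: φ=-90°, α=240°
  dir = (cos 240°, sin 240°) = (-0.5000, -0.8660); from cell (5,2)
  next x-line at t=0.8800, next y-line at t=0.6235; Δt_x=2.0000, Δt_y=1.1547
    y: enter (5,1) at t=0.6235
    x: enter (4,1) at t=0.8800 ← occupied
  → r_1 = 0.8800
beam 2: φ=0°, α=330°
  dir = (cos 330°, sin 330°) = (0.8660, -0.5000); from cell (5,2)
  next x-line at t=0.6466, next y-line at t=1.0800; Δt_x=1.1547, Δt_y=2.0000
    x: enter (6,2) at t=0.6466
    y: enter (6,1) at t=1.0800
    x: enter (7,1) at t=1.8013 ← occupied
  → r_2 = 1.8013
beam 3: φ=90°, α=60°
  dir = (cos 60°, sin 60°) = (0.5000, 0.8660); from cell (5,2)
  next x-line at t=1.1200, next y-line at t=0.5312; Δt_x=2.0000, Δt_y=1.1547
    y: enter (5,3) at t=0.5312
    x: enter (6,3) at t=1.1200
    y: enter (6,4) at t=1.6859
    y: enter (6,5) at t=2.8406
    x: enter (7,5) at t=3.1200 ← occupied
  → r_3 = 3.1200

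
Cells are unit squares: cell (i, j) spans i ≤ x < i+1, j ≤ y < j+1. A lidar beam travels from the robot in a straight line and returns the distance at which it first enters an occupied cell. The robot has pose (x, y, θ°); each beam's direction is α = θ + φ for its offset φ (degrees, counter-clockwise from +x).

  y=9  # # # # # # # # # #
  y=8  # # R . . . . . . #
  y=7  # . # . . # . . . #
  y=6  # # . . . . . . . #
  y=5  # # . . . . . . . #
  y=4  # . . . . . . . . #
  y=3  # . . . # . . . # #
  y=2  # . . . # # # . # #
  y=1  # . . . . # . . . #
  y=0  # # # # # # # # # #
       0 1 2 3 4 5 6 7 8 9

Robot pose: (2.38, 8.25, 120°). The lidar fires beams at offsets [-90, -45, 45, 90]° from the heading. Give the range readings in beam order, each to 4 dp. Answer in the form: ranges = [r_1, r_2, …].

ranges = [1.5000, 0.7765, 0.3934, 0.4388]

beam 1: φ=-90°, α=30°
  cosα=0.8660 sinα=0.5000 | (2,8) | tMaxX 0.7159 tMaxY 1.5000 | tΔX 1.1547 tΔY 2.0000
    t=0.7159 [x] (3,8)
    t=1.5000 [y] (3,9) — stop
  → r_1 = 1.5000
beam 2: φ=-45°, α=75°
  cosα=0.2588 sinα=0.9659 | (2,8) | tMaxX 2.3955 tMaxY 0.7765 | tΔX 3.8637 tΔY 1.0353
    t=0.7765 [y] (2,9) — stop
  → r_2 = 0.7765
beam 3: φ=45°, α=165°
  cosα=-0.9659 sinα=0.2588 | (2,8) | tMaxX 0.3934 tMaxY 2.8978 | tΔX 1.0353 tΔY 3.8637
    t=0.3934 [x] (1,8) — stop
  → r_3 = 0.3934
beam 4: φ=90°, α=210°
  cosα=-0.8660 sinα=-0.5000 | (2,8) | tMaxX 0.4388 tMaxY 0.5000 | tΔX 1.1547 tΔY 2.0000
    t=0.4388 [x] (1,8) — stop
  → r_4 = 0.4388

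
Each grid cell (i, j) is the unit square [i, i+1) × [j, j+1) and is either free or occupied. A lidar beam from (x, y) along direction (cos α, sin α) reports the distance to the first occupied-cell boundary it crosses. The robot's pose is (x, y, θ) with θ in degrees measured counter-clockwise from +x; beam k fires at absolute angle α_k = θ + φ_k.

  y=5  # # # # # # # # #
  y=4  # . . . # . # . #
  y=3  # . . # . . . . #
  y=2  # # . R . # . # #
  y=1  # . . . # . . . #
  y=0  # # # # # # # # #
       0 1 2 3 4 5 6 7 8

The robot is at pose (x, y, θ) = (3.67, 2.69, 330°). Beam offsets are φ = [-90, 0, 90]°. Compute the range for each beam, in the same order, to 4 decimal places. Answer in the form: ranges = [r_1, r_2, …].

beam 1: φ=-90°, α=240°
  dir = (cos 240°, sin 240°) = (-0.5000, -0.8660); from cell (3,2)
  next x-line at t=1.3400, next y-line at t=0.7967; Δt_x=2.0000, Δt_y=1.1547
    y: enter (3,1) at t=0.7967
    x: enter (2,1) at t=1.3400
    y: enter (2,0) at t=1.9514 ← occupied
  → r_1 = 1.9514
beam 2: φ=0°, α=330°
  dir = (cos 330°, sin 330°) = (0.8660, -0.5000); from cell (3,2)
  next x-line at t=0.3811, next y-line at t=1.3800; Δt_x=1.1547, Δt_y=2.0000
    x: enter (4,2) at t=0.3811
    y: enter (4,1) at t=1.3800 ← occupied
  → r_2 = 1.3800
beam 3: φ=90°, α=60°
  dir = (cos 60°, sin 60°) = (0.5000, 0.8660); from cell (3,2)
  next x-line at t=0.6600, next y-line at t=0.3580; Δt_x=2.0000, Δt_y=1.1547
    y: enter (3,3) at t=0.3580 ← occupied
  → r_3 = 0.3580

ranges = [1.9514, 1.3800, 0.3580]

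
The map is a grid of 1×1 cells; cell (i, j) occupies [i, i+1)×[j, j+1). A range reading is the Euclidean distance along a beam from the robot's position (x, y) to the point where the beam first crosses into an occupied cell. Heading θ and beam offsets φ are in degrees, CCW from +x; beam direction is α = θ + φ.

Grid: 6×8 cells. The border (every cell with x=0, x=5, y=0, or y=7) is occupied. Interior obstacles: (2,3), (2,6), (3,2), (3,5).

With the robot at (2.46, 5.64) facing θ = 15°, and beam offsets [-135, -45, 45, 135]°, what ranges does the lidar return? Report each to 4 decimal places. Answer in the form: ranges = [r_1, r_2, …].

beam 1: φ=-135°, α=240°
  cosα=-0.5000 sinα=-0.8660 | (2,5) | tMaxX 0.9200 tMaxY 0.7390 | tΔX 2.0000 tΔY 1.1547
    t=0.7390 [y] (2,4)
    t=0.9200 [x] (1,4)
    t=1.8937 [y] (1,3)
    t=2.9200 [x] (0,3) — stop
  → r_1 = 2.9200
beam 2: φ=-45°, α=330°
  cosα=0.8660 sinα=-0.5000 | (2,5) | tMaxX 0.6235 tMaxY 1.2800 | tΔX 1.1547 tΔY 2.0000
    t=0.6235 [x] (3,5) — stop
  → r_2 = 0.6235
beam 3: φ=45°, α=60°
  cosα=0.5000 sinα=0.8660 | (2,5) | tMaxX 1.0800 tMaxY 0.4157 | tΔX 2.0000 tΔY 1.1547
    t=0.4157 [y] (2,6) — stop
  → r_3 = 0.4157
beam 4: φ=135°, α=150°
  cosα=-0.8660 sinα=0.5000 | (2,5) | tMaxX 0.5312 tMaxY 0.7200 | tΔX 1.1547 tΔY 2.0000
    t=0.5312 [x] (1,5)
    t=0.7200 [y] (1,6)
    t=1.6859 [x] (0,6) — stop
  → r_4 = 1.6859

ranges = [2.9200, 0.6235, 0.4157, 1.6859]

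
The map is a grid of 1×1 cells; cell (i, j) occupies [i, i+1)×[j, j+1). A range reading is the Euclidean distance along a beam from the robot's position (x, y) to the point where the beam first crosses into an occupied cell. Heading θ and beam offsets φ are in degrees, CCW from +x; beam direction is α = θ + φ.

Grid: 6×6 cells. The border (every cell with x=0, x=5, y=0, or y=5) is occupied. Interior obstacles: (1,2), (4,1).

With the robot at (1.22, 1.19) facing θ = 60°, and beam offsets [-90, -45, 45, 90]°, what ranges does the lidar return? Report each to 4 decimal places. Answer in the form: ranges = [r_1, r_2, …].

ranges = [0.3800, 2.8781, 0.8386, 0.2540]

beam 1: φ=-90°, α=330°
  d=(0.8660,-0.5000)  start (1,1)  tX=0.9007 tY=0.3800  stride 1/|dx|=1.1547 1/|dy|=2.0000
    cross y-line → (1,0), t=0.3800 (wall)
  → r_1 = 0.3800
beam 2: φ=-45°, α=15°
  d=(0.9659,0.2588)  start (1,1)  tX=0.8075 tY=3.1296  stride 1/|dx|=1.0353 1/|dy|=3.8637
    cross x-line → (2,1), t=0.8075
    cross x-line → (3,1), t=1.8428
    cross x-line → (4,1), t=2.8781 (wall)
  → r_2 = 2.8781
beam 3: φ=45°, α=105°
  d=(-0.2588,0.9659)  start (1,1)  tX=0.8500 tY=0.8386  stride 1/|dx|=3.8637 1/|dy|=1.0353
    cross y-line → (1,2), t=0.8386 (wall)
  → r_3 = 0.8386
beam 4: φ=90°, α=150°
  d=(-0.8660,0.5000)  start (1,1)  tX=0.2540 tY=1.6200  stride 1/|dx|=1.1547 1/|dy|=2.0000
    cross x-line → (0,1), t=0.2540 (wall)
  → r_4 = 0.2540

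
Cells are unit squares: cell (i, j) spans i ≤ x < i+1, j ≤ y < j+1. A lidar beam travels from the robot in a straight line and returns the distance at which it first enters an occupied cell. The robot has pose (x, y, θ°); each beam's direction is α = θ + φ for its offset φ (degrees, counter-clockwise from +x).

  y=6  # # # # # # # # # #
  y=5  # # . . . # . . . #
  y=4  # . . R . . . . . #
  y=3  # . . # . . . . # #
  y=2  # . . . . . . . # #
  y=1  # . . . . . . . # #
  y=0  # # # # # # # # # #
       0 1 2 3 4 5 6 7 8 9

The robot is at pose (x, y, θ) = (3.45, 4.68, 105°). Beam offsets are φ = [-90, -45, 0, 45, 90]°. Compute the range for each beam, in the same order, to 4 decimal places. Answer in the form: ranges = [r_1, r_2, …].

beam 1: φ=-90°, α=15°
  cosα=0.9659 sinα=0.2588 | (3,4) | tMaxX 0.5694 tMaxY 1.2364 | tΔX 1.0353 tΔY 3.8637
    t=0.5694 [x] (4,4)
    t=1.2364 [y] (4,5)
    t=1.6047 [x] (5,5) — stop
  → r_1 = 1.6047
beam 2: φ=-45°, α=60°
  cosα=0.5000 sinα=0.8660 | (3,4) | tMaxX 1.1000 tMaxY 0.3695 | tΔX 2.0000 tΔY 1.1547
    t=0.3695 [y] (3,5)
    t=1.1000 [x] (4,5)
    t=1.5242 [y] (4,6) — stop
  → r_2 = 1.5242
beam 3: φ=0°, α=105°
  cosα=-0.2588 sinα=0.9659 | (3,4) | tMaxX 1.7387 tMaxY 0.3313 | tΔX 3.8637 tΔY 1.0353
    t=0.3313 [y] (3,5)
    t=1.3666 [y] (3,6) — stop
  → r_3 = 1.3666
beam 4: φ=45°, α=150°
  cosα=-0.8660 sinα=0.5000 | (3,4) | tMaxX 0.5196 tMaxY 0.6400 | tΔX 1.1547 tΔY 2.0000
    t=0.5196 [x] (2,4)
    t=0.6400 [y] (2,5)
    t=1.6743 [x] (1,5) — stop
  → r_4 = 1.6743
beam 5: φ=90°, α=195°
  cosα=-0.9659 sinα=-0.2588 | (3,4) | tMaxX 0.4659 tMaxY 2.6273 | tΔX 1.0353 tΔY 3.8637
    t=0.4659 [x] (2,4)
    t=1.5012 [x] (1,4)
    t=2.5364 [x] (0,4) — stop
  → r_5 = 2.5364

ranges = [1.6047, 1.5242, 1.3666, 1.6743, 2.5364]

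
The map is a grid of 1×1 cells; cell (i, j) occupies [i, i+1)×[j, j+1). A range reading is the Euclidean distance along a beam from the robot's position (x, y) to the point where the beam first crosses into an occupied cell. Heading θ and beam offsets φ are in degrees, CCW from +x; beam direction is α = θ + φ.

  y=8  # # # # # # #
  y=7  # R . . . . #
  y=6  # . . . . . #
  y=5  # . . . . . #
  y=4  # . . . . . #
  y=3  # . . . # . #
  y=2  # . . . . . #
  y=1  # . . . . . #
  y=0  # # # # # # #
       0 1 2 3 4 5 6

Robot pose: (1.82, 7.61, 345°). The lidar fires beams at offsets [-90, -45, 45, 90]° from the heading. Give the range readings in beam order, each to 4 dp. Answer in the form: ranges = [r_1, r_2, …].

beam 1: φ=-90°, α=255°
  dir = (cos 255°, sin 255°) = (-0.2588, -0.9659); from cell (1,7)
  next x-line at t=3.1682, next y-line at t=0.6315; Δt_x=3.8637, Δt_y=1.0353
    y: enter (1,6) at t=0.6315
    y: enter (1,5) at t=1.6668
    y: enter (1,4) at t=2.7021
    x: enter (0,4) at t=3.1682 ← occupied
  → r_1 = 3.1682
beam 2: φ=-45°, α=300°
  dir = (cos 300°, sin 300°) = (0.5000, -0.8660); from cell (1,7)
  next x-line at t=0.3600, next y-line at t=0.7044; Δt_x=2.0000, Δt_y=1.1547
    x: enter (2,7) at t=0.3600
    y: enter (2,6) at t=0.7044
    y: enter (2,5) at t=1.8591
    x: enter (3,5) at t=2.3600
    y: enter (3,4) at t=3.0138
    y: enter (3,3) at t=4.1685
    x: enter (4,3) at t=4.3600 ← occupied
  → r_2 = 4.3600
beam 3: φ=45°, α=30°
  dir = (cos 30°, sin 30°) = (0.8660, 0.5000); from cell (1,7)
  next x-line at t=0.2078, next y-line at t=0.7800; Δt_x=1.1547, Δt_y=2.0000
    x: enter (2,7) at t=0.2078
    y: enter (2,8) at t=0.7800 ← occupied
  → r_3 = 0.7800
beam 4: φ=90°, α=75°
  dir = (cos 75°, sin 75°) = (0.2588, 0.9659); from cell (1,7)
  next x-line at t=0.6955, next y-line at t=0.4038; Δt_x=3.8637, Δt_y=1.0353
    y: enter (1,8) at t=0.4038 ← occupied
  → r_4 = 0.4038

ranges = [3.1682, 4.3600, 0.7800, 0.4038]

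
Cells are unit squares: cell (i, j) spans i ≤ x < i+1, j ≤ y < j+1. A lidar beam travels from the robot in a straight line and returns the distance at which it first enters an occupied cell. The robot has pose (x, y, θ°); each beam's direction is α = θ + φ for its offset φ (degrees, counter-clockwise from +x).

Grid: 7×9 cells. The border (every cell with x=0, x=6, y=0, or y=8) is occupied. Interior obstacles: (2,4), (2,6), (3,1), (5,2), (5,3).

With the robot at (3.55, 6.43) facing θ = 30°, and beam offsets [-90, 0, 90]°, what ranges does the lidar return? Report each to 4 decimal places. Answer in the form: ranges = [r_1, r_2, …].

ranges = [2.9000, 2.8290, 1.8129]

beam 1: φ=-90°, α=300°
  dir = (cos 300°, sin 300°) = (0.5000, -0.8660); from cell (3,6)
  next x-line at t=0.9000, next y-line at t=0.4965; Δt_x=2.0000, Δt_y=1.1547
    y: enter (3,5) at t=0.4965
    x: enter (4,5) at t=0.9000
    y: enter (4,4) at t=1.6512
    y: enter (4,3) at t=2.8059
    x: enter (5,3) at t=2.9000 ← occupied
  → r_1 = 2.9000
beam 2: φ=0°, α=30°
  dir = (cos 30°, sin 30°) = (0.8660, 0.5000); from cell (3,6)
  next x-line at t=0.5196, next y-line at t=1.1400; Δt_x=1.1547, Δt_y=2.0000
    x: enter (4,6) at t=0.5196
    y: enter (4,7) at t=1.1400
    x: enter (5,7) at t=1.6743
    x: enter (6,7) at t=2.8290 ← occupied
  → r_2 = 2.8290
beam 3: φ=90°, α=120°
  dir = (cos 120°, sin 120°) = (-0.5000, 0.8660); from cell (3,6)
  next x-line at t=1.1000, next y-line at t=0.6582; Δt_x=2.0000, Δt_y=1.1547
    y: enter (3,7) at t=0.6582
    x: enter (2,7) at t=1.1000
    y: enter (2,8) at t=1.8129 ← occupied
  → r_3 = 1.8129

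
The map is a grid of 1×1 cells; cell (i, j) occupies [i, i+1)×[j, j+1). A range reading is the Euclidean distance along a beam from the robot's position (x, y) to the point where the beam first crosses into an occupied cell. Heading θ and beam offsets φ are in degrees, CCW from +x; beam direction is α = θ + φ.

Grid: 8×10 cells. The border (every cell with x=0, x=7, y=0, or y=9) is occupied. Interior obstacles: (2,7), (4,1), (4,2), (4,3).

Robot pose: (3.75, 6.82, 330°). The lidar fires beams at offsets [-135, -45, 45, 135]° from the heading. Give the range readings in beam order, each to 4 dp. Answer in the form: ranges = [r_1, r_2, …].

ranges = [2.8470, 2.9195, 3.3646, 2.2569]

beam 1: φ=-135°, α=195°
  cosα=-0.9659 sinα=-0.2588 | (3,6) | tMaxX 0.7765 tMaxY 3.1682 | tΔX 1.0353 tΔY 3.8637
    t=0.7765 [x] (2,6)
    t=1.8117 [x] (1,6)
    t=2.8470 [x] (0,6) — stop
  → r_1 = 2.8470
beam 2: φ=-45°, α=285°
  cosα=0.2588 sinα=-0.9659 | (3,6) | tMaxX 0.9659 tMaxY 0.8489 | tΔX 3.8637 tΔY 1.0353
    t=0.8489 [y] (3,5)
    t=0.9659 [x] (4,5)
    t=1.8842 [y] (4,4)
    t=2.9195 [y] (4,3) — stop
  → r_2 = 2.9195
beam 3: φ=45°, α=15°
  cosα=0.9659 sinα=0.2588 | (3,6) | tMaxX 0.2588 tMaxY 0.6955 | tΔX 1.0353 tΔY 3.8637
    t=0.2588 [x] (4,6)
    t=0.6955 [y] (4,7)
    t=1.2941 [x] (5,7)
    t=2.3294 [x] (6,7)
    t=3.3646 [x] (7,7) — stop
  → r_3 = 3.3646
beam 4: φ=135°, α=105°
  cosα=-0.2588 sinα=0.9659 | (3,6) | tMaxX 2.8978 tMaxY 0.1863 | tΔX 3.8637 tΔY 1.0353
    t=0.1863 [y] (3,7)
    t=1.2216 [y] (3,8)
    t=2.2569 [y] (3,9) — stop
  → r_4 = 2.2569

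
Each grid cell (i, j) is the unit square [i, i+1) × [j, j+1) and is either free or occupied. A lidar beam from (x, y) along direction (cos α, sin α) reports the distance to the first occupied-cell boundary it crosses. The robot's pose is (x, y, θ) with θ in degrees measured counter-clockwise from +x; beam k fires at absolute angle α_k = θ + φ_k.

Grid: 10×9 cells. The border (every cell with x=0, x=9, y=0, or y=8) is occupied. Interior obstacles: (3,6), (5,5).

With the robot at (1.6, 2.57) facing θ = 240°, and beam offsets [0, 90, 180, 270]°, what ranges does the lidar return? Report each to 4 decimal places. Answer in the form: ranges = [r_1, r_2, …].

ranges = [1.2000, 3.1400, 3.9606, 0.6928]

beam 1: φ=0°, α=240°
  dir = (cos 240°, sin 240°) = (-0.5000, -0.8660); from cell (1,2)
  next x-line at t=1.2000, next y-line at t=0.6582; Δt_x=2.0000, Δt_y=1.1547
    y: enter (1,1) at t=0.6582
    x: enter (0,1) at t=1.2000 ← occupied
  → r_1 = 1.2000
beam 2: φ=90°, α=330°
  dir = (cos 330°, sin 330°) = (0.8660, -0.5000); from cell (1,2)
  next x-line at t=0.4619, next y-line at t=1.1400; Δt_x=1.1547, Δt_y=2.0000
    x: enter (2,2) at t=0.4619
    y: enter (2,1) at t=1.1400
    x: enter (3,1) at t=1.6166
    x: enter (4,1) at t=2.7713
    y: enter (4,0) at t=3.1400 ← occupied
  → r_2 = 3.1400
beam 3: φ=180°, α=60°
  dir = (cos 60°, sin 60°) = (0.5000, 0.8660); from cell (1,2)
  next x-line at t=0.8000, next y-line at t=0.4965; Δt_x=2.0000, Δt_y=1.1547
    y: enter (1,3) at t=0.4965
    x: enter (2,3) at t=0.8000
    y: enter (2,4) at t=1.6512
    x: enter (3,4) at t=2.8000
    y: enter (3,5) at t=2.8059
    y: enter (3,6) at t=3.9606 ← occupied
  → r_3 = 3.9606
beam 4: φ=270°, α=150°
  dir = (cos 150°, sin 150°) = (-0.8660, 0.5000); from cell (1,2)
  next x-line at t=0.6928, next y-line at t=0.8600; Δt_x=1.1547, Δt_y=2.0000
    x: enter (0,2) at t=0.6928 ← occupied
  → r_4 = 0.6928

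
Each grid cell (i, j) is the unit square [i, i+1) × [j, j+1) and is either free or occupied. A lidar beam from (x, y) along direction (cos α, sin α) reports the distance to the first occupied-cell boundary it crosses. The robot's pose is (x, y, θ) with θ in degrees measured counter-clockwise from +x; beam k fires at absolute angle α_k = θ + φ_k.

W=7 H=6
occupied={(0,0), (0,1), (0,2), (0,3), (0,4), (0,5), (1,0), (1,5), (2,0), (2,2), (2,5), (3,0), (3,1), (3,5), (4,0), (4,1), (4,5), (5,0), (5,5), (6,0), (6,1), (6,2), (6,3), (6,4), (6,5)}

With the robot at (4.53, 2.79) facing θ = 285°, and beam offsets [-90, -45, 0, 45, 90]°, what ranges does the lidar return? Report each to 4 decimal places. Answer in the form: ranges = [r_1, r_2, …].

beam 1: φ=-90°, α=195°
  dir = (cos 195°, sin 195°) = (-0.9659, -0.2588); from cell (4,2)
  next x-line at t=0.5487, next y-line at t=3.0523; Δt_x=1.0353, Δt_y=3.8637
    x: enter (3,2) at t=0.5487
    x: enter (2,2) at t=1.5840 ← occupied
  → r_1 = 1.5840
beam 2: φ=-45°, α=240°
  dir = (cos 240°, sin 240°) = (-0.5000, -0.8660); from cell (4,2)
  next x-line at t=1.0600, next y-line at t=0.9122; Δt_x=2.0000, Δt_y=1.1547
    y: enter (4,1) at t=0.9122 ← occupied
  → r_2 = 0.9122
beam 3: φ=0°, α=285°
  dir = (cos 285°, sin 285°) = (0.2588, -0.9659); from cell (4,2)
  next x-line at t=1.8159, next y-line at t=0.8179; Δt_x=3.8637, Δt_y=1.0353
    y: enter (4,1) at t=0.8179 ← occupied
  → r_3 = 0.8179
beam 4: φ=45°, α=330°
  dir = (cos 330°, sin 330°) = (0.8660, -0.5000); from cell (4,2)
  next x-line at t=0.5427, next y-line at t=1.5800; Δt_x=1.1547, Δt_y=2.0000
    x: enter (5,2) at t=0.5427
    y: enter (5,1) at t=1.5800
    x: enter (6,1) at t=1.6974 ← occupied
  → r_4 = 1.6974
beam 5: φ=90°, α=15°
  dir = (cos 15°, sin 15°) = (0.9659, 0.2588); from cell (4,2)
  next x-line at t=0.4866, next y-line at t=0.8114; Δt_x=1.0353, Δt_y=3.8637
    x: enter (5,2) at t=0.4866
    y: enter (5,3) at t=0.8114
    x: enter (6,3) at t=1.5219 ← occupied
  → r_5 = 1.5219

ranges = [1.5840, 0.9122, 0.8179, 1.6974, 1.5219]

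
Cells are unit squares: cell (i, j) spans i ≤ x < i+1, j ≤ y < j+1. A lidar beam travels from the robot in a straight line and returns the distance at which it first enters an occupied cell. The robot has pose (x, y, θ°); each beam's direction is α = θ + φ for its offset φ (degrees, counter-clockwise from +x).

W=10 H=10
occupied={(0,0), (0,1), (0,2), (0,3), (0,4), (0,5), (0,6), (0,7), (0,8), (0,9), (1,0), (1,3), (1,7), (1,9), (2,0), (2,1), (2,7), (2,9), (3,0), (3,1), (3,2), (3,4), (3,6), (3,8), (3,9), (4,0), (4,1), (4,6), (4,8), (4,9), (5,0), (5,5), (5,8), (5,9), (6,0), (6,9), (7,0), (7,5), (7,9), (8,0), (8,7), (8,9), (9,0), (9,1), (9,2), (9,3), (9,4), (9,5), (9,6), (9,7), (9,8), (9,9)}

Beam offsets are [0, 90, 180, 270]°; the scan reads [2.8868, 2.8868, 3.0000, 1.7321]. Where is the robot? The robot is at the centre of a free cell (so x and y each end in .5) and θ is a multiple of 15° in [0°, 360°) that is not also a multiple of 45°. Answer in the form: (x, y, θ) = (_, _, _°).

(x, y, θ) = (6.5, 2.5, 330°)

The pose lattice has 48·16 = 768 candidates. Test each by forward raycasting.
  (6.5, 7.5, 285°): beam 1 = 1.9319 ≠ 2.8868 ✗
  (2.5, 3.5, 30°): beam 1 = 1.0000 ≠ 2.8868 ✗
  (8.5, 5.5, 330°): beam 1 = 0.5774 ≠ 2.8868 ✗
  (5.5, 1.5, 165°): beam 1 = 0.5176 ≠ 2.8868 ✗
  …
  (6.5, 2.5, 330°): r_1=2.8868, r_2=2.8868, r_3=3.0000, r_4=1.7321 — all match ✓
Only this pose fits every beam.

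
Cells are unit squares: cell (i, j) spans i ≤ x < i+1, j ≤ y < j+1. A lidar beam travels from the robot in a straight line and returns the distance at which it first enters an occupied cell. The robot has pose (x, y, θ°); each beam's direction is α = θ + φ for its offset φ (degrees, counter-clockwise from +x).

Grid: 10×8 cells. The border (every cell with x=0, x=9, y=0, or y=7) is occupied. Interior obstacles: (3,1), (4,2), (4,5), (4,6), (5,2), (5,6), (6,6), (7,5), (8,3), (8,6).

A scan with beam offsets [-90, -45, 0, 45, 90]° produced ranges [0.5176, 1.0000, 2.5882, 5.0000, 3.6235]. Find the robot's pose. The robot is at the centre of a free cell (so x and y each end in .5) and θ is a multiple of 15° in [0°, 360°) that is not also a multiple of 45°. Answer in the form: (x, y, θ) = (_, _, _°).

The pose lattice has 38·16 = 608 candidates. Test each by forward raycasting.
  (6.5, 1.5, 15°): beam 5 = 4.6587 ≠ 3.6235 ✗
  (2.5, 6.5, 30°): beam 1 = 4.0415 ≠ 0.5176 ✗
  (1.5, 1.5, 105°): beam 1 = 1.5529 ≠ 0.5176 ✗
  …
  (3.5, 6.5, 195°): r_1=0.5176, r_2=1.0000, r_3=2.5882, r_4=5.0000, r_5=3.6235 — all match ✓
No second candidate reproduces the full scan.

(x, y, θ) = (3.5, 6.5, 195°)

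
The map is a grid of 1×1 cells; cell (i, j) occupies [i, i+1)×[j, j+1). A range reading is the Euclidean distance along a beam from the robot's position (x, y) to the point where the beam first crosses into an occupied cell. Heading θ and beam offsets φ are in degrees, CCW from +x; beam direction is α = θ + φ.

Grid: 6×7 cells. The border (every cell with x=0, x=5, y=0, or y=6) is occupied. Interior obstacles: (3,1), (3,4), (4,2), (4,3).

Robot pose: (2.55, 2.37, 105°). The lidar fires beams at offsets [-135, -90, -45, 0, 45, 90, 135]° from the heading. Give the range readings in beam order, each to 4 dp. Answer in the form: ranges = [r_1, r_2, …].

beam 1: φ=-135°, α=330°
  direction (0.8660, -0.5000); cell (2,2); t to first gridline: x 0.5196, y 0.7400 (then +1.1547 / +2.0000)
    (3,2) via x @ 0.5196
    (3,1) via y @ 0.7400  # hit
  → r_1 = 0.7400
beam 2: φ=-90°, α=15°
  direction (0.9659, 0.2588); cell (2,2); t to first gridline: x 0.4659, y 2.4341 (then +1.0353 / +3.8637)
    (3,2) via x @ 0.4659
    (4,2) via x @ 1.5012  # hit
  → r_2 = 1.5012
beam 3: φ=-45°, α=60°
  direction (0.5000, 0.8660); cell (2,2); t to first gridline: x 0.9000, y 0.7275 (then +2.0000 / +1.1547)
    (2,3) via y @ 0.7275
    (3,3) via x @ 0.9000
    (3,4) via y @ 1.8822  # hit
  → r_3 = 1.8822
beam 4: φ=0°, α=105°
  direction (-0.2588, 0.9659); cell (2,2); t to first gridline: x 2.1250, y 0.6522 (then +3.8637 / +1.0353)
    (2,3) via y @ 0.6522
    (2,4) via y @ 1.6875
    (1,4) via x @ 2.1250
    (1,5) via y @ 2.7228
    (1,6) via y @ 3.7581  # hit
  → r_4 = 3.7581
beam 5: φ=45°, α=150°
  direction (-0.8660, 0.5000); cell (2,2); t to first gridline: x 0.6351, y 1.2600 (then +1.1547 / +2.0000)
    (1,2) via x @ 0.6351
    (1,3) via y @ 1.2600
    (0,3) via x @ 1.7898  # hit
  → r_5 = 1.7898
beam 6: φ=90°, α=195°
  direction (-0.9659, -0.2588); cell (2,2); t to first gridline: x 0.5694, y 1.4296 (then +1.0353 / +3.8637)
    (1,2) via x @ 0.5694
    (1,1) via y @ 1.4296
    (0,1) via x @ 1.6047  # hit
  → r_6 = 1.6047
beam 7: φ=135°, α=240°
  direction (-0.5000, -0.8660); cell (2,2); t to first gridline: x 1.1000, y 0.4272 (then +2.0000 / +1.1547)
    (2,1) via y @ 0.4272
    (1,1) via x @ 1.1000
    (1,0) via y @ 1.5819  # hit
  → r_7 = 1.5819

ranges = [0.7400, 1.5012, 1.8822, 3.7581, 1.7898, 1.6047, 1.5819]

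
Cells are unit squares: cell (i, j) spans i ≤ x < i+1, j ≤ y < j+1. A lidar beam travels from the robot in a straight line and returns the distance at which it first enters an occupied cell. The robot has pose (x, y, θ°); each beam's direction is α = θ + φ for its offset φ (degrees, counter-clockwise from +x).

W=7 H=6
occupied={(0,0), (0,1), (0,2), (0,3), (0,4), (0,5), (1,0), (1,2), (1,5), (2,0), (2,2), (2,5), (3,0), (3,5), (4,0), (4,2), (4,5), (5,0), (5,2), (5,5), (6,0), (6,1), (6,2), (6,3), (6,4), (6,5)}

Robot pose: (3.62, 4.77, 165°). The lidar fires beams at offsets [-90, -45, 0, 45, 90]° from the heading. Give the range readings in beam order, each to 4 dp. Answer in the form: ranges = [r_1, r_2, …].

beam 1: φ=-90°, α=75°
  cosα=0.2588 sinα=0.9659 | (3,4) | tMaxX 1.4682 tMaxY 0.2381 | tΔX 3.8637 tΔY 1.0353
    t=0.2381 [y] (3,5) — stop
  → r_1 = 0.2381
beam 2: φ=-45°, α=120°
  cosα=-0.5000 sinα=0.8660 | (3,4) | tMaxX 1.2400 tMaxY 0.2656 | tΔX 2.0000 tΔY 1.1547
    t=0.2656 [y] (3,5) — stop
  → r_2 = 0.2656
beam 3: φ=0°, α=165°
  cosα=-0.9659 sinα=0.2588 | (3,4) | tMaxX 0.6419 tMaxY 0.8887 | tΔX 1.0353 tΔY 3.8637
    t=0.6419 [x] (2,4)
    t=0.8887 [y] (2,5) — stop
  → r_3 = 0.8887
beam 4: φ=45°, α=210°
  cosα=-0.8660 sinα=-0.5000 | (3,4) | tMaxX 0.7159 tMaxY 1.5400 | tΔX 1.1547 tΔY 2.0000
    t=0.7159 [x] (2,4)
    t=1.5400 [y] (2,3)
    t=1.8706 [x] (1,3)
    t=3.0253 [x] (0,3) — stop
  → r_4 = 3.0253
beam 5: φ=90°, α=255°
  cosα=-0.2588 sinα=-0.9659 | (3,4) | tMaxX 2.3955 tMaxY 0.7972 | tΔX 3.8637 tΔY 1.0353
    t=0.7972 [y] (3,3)
    t=1.8324 [y] (3,2)
    t=2.3955 [x] (2,2) — stop
  → r_5 = 2.3955

ranges = [0.2381, 0.2656, 0.8887, 3.0253, 2.3955]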